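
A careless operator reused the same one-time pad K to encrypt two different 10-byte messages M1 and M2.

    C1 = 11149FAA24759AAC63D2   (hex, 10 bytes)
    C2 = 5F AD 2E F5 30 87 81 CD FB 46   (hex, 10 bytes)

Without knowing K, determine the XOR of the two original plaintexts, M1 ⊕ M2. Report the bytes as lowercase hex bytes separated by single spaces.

4e b9 b1 5f 14 f2 1b 61 98 94

C1 ⊕ C2 = (M1 ⊕ K) ⊕ (M2 ⊕ K) = M1 ⊕ M2 — the shared key cancels under XOR.
byte 0: 11 ^ 5f = 4e
byte 1: 14 ^ ad = b9
byte 2: 9f ^ 2e = b1
byte 3: aa ^ f5 = 5f
byte 4: 24 ^ 30 = 14
byte 5: 75 ^ 87 = f2
byte 6: 9a ^ 81 = 1b
byte 7: ac ^ cd = 61
byte 8: 63 ^ fb = 98
byte 9: d2 ^ 46 = 94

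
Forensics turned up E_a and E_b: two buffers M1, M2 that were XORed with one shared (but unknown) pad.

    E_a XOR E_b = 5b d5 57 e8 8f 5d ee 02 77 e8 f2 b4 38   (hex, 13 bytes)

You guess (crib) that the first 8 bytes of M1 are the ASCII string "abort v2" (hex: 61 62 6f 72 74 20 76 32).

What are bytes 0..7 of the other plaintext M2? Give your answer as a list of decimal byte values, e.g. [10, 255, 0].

[58, 183, 56, 154, 251, 125, 152, 48]

Since E_a ⊕ E_b = M1 ⊕ M2, XORing with the guessed M1 bytes yields the corresponding M2 bytes: M2 = (E_a ⊕ E_b) ⊕ M1.
byte 0: 5b ^ 61 = 3a
byte 1: d5 ^ 62 = b7
byte 2: 57 ^ 6f = 38
byte 3: e8 ^ 72 = 9a
byte 4: 8f ^ 74 = fb
byte 5: 5d ^ 20 = 7d
byte 6: ee ^ 76 = 98
byte 7: 02 ^ 32 = 30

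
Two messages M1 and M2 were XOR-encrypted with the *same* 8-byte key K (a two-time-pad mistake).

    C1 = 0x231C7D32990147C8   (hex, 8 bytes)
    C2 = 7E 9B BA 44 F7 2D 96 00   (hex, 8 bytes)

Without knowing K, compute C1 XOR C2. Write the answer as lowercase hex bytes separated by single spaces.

C1 ⊕ C2 = (M1 ⊕ K) ⊕ (M2 ⊕ K) = M1 ⊕ M2 — the shared key cancels under XOR.
byte 0: 23 XOR 7e = 5d
byte 1: 1c XOR 9b = 87
byte 2: 7d XOR ba = c7
byte 3: 32 XOR 44 = 76
byte 4: 99 XOR f7 = 6e
byte 5: 01 XOR 2d = 2c
byte 6: 47 XOR 96 = d1
byte 7: c8 XOR 00 = c8

5d 87 c7 76 6e 2c d1 c8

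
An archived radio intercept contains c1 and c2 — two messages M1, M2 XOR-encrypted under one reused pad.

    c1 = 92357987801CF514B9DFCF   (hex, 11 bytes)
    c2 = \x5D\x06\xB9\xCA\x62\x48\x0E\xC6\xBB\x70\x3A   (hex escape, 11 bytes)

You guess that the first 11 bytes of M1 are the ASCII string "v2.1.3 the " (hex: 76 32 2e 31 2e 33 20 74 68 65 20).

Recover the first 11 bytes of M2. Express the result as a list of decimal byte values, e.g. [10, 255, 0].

First, c1 ⊕ c2 = (M1 ⊕ K) ⊕ (M2 ⊕ K) = M1 ⊕ M2, so the key drops out. Then M2 = (M1 ⊕ M2) ⊕ M1 over the first 11 bytes.
byte 0: (92 ⊕ 5d) ⊕ 76 = cf ⊕ 76 = b9
byte 1: (35 ⊕ 06) ⊕ 32 = 33 ⊕ 32 = 01
byte 2: (79 ⊕ b9) ⊕ 2e = c0 ⊕ 2e = ee
byte 3: (87 ⊕ ca) ⊕ 31 = 4d ⊕ 31 = 7c
byte 4: (80 ⊕ 62) ⊕ 2e = e2 ⊕ 2e = cc
byte 5: (1c ⊕ 48) ⊕ 33 = 54 ⊕ 33 = 67
byte 6: (f5 ⊕ 0e) ⊕ 20 = fb ⊕ 20 = db
byte 7: (14 ⊕ c6) ⊕ 74 = d2 ⊕ 74 = a6
byte 8: (b9 ⊕ bb) ⊕ 68 = 02 ⊕ 68 = 6a
byte 9: (df ⊕ 70) ⊕ 65 = af ⊕ 65 = ca
byte 10: (cf ⊕ 3a) ⊕ 20 = f5 ⊕ 20 = d5

[185, 1, 238, 124, 204, 103, 219, 166, 106, 202, 213]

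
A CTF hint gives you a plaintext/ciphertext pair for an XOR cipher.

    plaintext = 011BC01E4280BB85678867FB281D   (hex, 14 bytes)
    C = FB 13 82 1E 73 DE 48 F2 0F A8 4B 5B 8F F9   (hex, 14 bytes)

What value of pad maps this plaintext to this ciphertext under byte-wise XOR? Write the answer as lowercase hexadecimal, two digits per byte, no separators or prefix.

fa084200315ef37768202ca0a7e4

Since C = plaintext ⊕ pad, XORing both sides with plaintext gives pad = plaintext ⊕ C.
byte 0: 01 ^ fb = fa
byte 1: 1b ^ 13 = 08
byte 2: c0 ^ 82 = 42
byte 3: 1e ^ 1e = 00
byte 4: 42 ^ 73 = 31
byte 5: 80 ^ de = 5e
byte 6: bb ^ 48 = f3
byte 7: 85 ^ f2 = 77
byte 8: 67 ^ 0f = 68
byte 9: 88 ^ a8 = 20
byte 10: 67 ^ 4b = 2c
byte 11: fb ^ 5b = a0
byte 12: 28 ^ 8f = a7
byte 13: 1d ^ f9 = e4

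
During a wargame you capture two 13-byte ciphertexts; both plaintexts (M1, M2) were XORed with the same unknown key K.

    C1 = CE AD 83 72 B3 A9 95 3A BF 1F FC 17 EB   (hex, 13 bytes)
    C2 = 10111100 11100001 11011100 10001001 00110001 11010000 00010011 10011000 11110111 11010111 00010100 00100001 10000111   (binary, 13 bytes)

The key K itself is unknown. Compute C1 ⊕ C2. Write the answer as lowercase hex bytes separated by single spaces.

C1 ⊕ C2 = (M1 ⊕ K) ⊕ (M2 ⊕ K) = M1 ⊕ M2 — the shared key cancels under XOR.
ce XOR bc = 72
ad XOR e1 = 4c
83 XOR dc = 5f
72 XOR 89 = fb
b3 XOR 31 = 82
a9 XOR d0 = 79
95 XOR 13 = 86
3a XOR 98 = a2
bf XOR f7 = 48
1f XOR d7 = c8
fc XOR 14 = e8
17 XOR 21 = 36
eb XOR 87 = 6c

72 4c 5f fb 82 79 86 a2 48 c8 e8 36 6c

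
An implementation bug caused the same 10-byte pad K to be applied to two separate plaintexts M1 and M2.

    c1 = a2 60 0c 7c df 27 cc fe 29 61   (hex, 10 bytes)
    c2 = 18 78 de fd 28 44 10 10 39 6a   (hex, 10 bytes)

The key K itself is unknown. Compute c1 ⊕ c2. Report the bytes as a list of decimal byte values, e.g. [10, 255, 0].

c1 ⊕ c2 = (M1 ⊕ K) ⊕ (M2 ⊕ K) = M1 ⊕ M2 — the shared key cancels under XOR.
byte 0: 162 ⊕  24 = 186
byte 1:  96 ⊕ 120 =  24
byte 2:  12 ⊕ 222 = 210
byte 3: 124 ⊕ 253 = 129
byte 4: 223 ⊕  40 = 247
byte 5:  39 ⊕  68 =  99
byte 6: 204 ⊕  16 = 220
byte 7: 254 ⊕  16 = 238
byte 8:  41 ⊕  57 =  16
byte 9:  97 ⊕ 106 =  11

[186, 24, 210, 129, 247, 99, 220, 238, 16, 11]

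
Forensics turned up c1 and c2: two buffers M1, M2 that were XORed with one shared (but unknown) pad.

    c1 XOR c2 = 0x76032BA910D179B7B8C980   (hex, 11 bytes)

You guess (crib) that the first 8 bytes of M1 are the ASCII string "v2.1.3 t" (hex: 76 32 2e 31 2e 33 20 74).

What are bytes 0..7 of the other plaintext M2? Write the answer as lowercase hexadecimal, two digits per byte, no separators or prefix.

Since c1 ⊕ c2 = M1 ⊕ M2, XORing with the guessed M1 bytes yields the corresponding M2 bytes: M2 = (c1 ⊕ c2) ⊕ M1.
76 XOR 76 = 00
03 XOR 32 = 31
2b XOR 2e = 05
a9 XOR 31 = 98
10 XOR 2e = 3e
d1 XOR 33 = e2
79 XOR 20 = 59
b7 XOR 74 = c3

003105983ee259c3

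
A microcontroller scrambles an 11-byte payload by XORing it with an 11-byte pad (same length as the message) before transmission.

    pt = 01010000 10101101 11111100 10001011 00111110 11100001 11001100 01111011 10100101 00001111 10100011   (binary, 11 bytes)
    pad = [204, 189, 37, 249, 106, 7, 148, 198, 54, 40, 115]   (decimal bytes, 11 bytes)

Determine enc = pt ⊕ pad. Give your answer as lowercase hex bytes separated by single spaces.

byte 0:  80 xor 204 = 156
byte 1: 173 xor 189 =  16
byte 2: 252 xor  37 = 217
byte 3: 139 xor 249 = 114
byte 4:  62 xor 106 =  84
byte 5: 225 xor   7 = 230
byte 6: 204 xor 148 =  88
byte 7: 123 xor 198 = 189
byte 8: 165 xor  54 = 147
byte 9:  15 xor  40 =  39
byte 10: 163 xor 115 = 208

9c 10 d9 72 54 e6 58 bd 93 27 d0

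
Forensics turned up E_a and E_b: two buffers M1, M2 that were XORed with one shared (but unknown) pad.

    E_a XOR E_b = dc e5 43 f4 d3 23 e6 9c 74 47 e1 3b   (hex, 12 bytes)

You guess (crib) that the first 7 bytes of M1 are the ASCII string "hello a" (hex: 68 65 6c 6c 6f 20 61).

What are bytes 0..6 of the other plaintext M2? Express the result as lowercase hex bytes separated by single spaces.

Since E_a ⊕ E_b = M1 ⊕ M2, XORing with the guessed M1 bytes yields the corresponding M2 bytes: M2 = (E_a ⊕ E_b) ⊕ M1.
11011100 ⊕ 01101000 = 10110100
11100101 ⊕ 01100101 = 10000000
01000011 ⊕ 01101100 = 00101111
11110100 ⊕ 01101100 = 10011000
11010011 ⊕ 01101111 = 10111100
00100011 ⊕ 00100000 = 00000011
11100110 ⊕ 01100001 = 10000111

b4 80 2f 98 bc 03 87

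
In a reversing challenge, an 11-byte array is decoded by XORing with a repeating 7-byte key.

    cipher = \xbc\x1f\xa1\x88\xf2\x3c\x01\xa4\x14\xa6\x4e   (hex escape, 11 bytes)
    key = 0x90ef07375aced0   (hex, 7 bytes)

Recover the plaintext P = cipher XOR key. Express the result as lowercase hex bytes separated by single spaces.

2c f0 a6 bf a8 f2 d1 34 fb a1 79

The 7-byte key repeats, so the effective keystream is 90 ef 07 37 5a ce d0 90 ef 07 37.
byte 0: 188 xor 144 =  44
byte 1:  31 xor 239 = 240
byte 2: 161 xor   7 = 166
byte 3: 136 xor  55 = 191
byte 4: 242 xor  90 = 168
byte 5:  60 xor 206 = 242
byte 6:   1 xor 208 = 209
byte 7: 164 xor 144 =  52
byte 8:  20 xor 239 = 251
byte 9: 166 xor   7 = 161
byte 10:  78 xor  55 = 121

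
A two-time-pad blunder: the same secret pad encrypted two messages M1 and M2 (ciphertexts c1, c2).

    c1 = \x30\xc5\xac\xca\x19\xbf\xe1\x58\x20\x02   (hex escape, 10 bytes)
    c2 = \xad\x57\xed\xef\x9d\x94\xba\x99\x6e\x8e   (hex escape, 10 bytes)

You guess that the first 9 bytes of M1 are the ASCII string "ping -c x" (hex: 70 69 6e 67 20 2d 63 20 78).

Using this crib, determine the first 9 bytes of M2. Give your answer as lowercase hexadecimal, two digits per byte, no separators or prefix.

First, c1 ⊕ c2 = (M1 ⊕ K) ⊕ (M2 ⊕ K) = M1 ⊕ M2, so the key drops out. Then M2 = (M1 ⊕ M2) ⊕ M1 over the first 9 bytes.
byte 0: (30 ^ ad) ^ 70 = 9d ^ 70 = ed
byte 1: (c5 ^ 57) ^ 69 = 92 ^ 69 = fb
byte 2: (ac ^ ed) ^ 6e = 41 ^ 6e = 2f
byte 3: (ca ^ ef) ^ 67 = 25 ^ 67 = 42
byte 4: (19 ^ 9d) ^ 20 = 84 ^ 20 = a4
byte 5: (bf ^ 94) ^ 2d = 2b ^ 2d = 06
byte 6: (e1 ^ ba) ^ 63 = 5b ^ 63 = 38
byte 7: (58 ^ 99) ^ 20 = c1 ^ 20 = e1
byte 8: (20 ^ 6e) ^ 78 = 4e ^ 78 = 36

edfb2f42a40638e136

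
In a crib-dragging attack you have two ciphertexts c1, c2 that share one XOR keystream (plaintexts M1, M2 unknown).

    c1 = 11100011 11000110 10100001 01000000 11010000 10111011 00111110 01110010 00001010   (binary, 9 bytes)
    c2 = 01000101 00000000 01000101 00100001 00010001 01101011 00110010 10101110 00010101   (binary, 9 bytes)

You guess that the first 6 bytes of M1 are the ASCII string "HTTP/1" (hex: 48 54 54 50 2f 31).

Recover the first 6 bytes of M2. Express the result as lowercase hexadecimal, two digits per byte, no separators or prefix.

ee92b031eee1

First, c1 ⊕ c2 = (M1 ⊕ K) ⊕ (M2 ⊕ K) = M1 ⊕ M2, so the key drops out. Then M2 = (M1 ⊕ M2) ⊕ M1 over the first 6 bytes.
byte 0: (e3 xor 45) xor 48 = a6 xor 48 = ee
byte 1: (c6 xor 00) xor 54 = c6 xor 54 = 92
byte 2: (a1 xor 45) xor 54 = e4 xor 54 = b0
byte 3: (40 xor 21) xor 50 = 61 xor 50 = 31
byte 4: (d0 xor 11) xor 2f = c1 xor 2f = ee
byte 5: (bb xor 6b) xor 31 = d0 xor 31 = e1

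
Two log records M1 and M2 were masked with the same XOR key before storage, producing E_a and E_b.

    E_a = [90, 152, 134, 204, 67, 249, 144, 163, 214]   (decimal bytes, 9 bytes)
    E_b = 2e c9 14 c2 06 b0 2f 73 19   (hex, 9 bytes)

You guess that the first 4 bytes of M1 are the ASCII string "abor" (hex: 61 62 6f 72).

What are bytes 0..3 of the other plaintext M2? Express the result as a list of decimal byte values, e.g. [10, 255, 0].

[21, 51, 253, 124]

First, E_a ⊕ E_b = (M1 ⊕ K) ⊕ (M2 ⊕ K) = M1 ⊕ M2, so the key drops out. Then M2 = (M1 ⊕ M2) ⊕ M1 over the first 4 bytes.
byte 0: (5a ⊕ 2e) ⊕ 61 = 74 ⊕ 61 = 15
byte 1: (98 ⊕ c9) ⊕ 62 = 51 ⊕ 62 = 33
byte 2: (86 ⊕ 14) ⊕ 6f = 92 ⊕ 6f = fd
byte 3: (cc ⊕ c2) ⊕ 72 = 0e ⊕ 72 = 7c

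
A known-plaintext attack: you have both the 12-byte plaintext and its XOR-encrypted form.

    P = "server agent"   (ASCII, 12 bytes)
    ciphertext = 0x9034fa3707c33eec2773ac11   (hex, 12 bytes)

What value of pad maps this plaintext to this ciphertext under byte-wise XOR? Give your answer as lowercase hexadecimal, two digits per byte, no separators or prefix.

Since ciphertext = P ⊕ pad, XORing both sides with P gives pad = P ⊕ ciphertext.
byte 0: 73 ^ 90 = e3
byte 1: 65 ^ 34 = 51
byte 2: 72 ^ fa = 88
byte 3: 76 ^ 37 = 41
byte 4: 65 ^ 07 = 62
byte 5: 72 ^ c3 = b1
byte 6: 20 ^ 3e = 1e
byte 7: 61 ^ ec = 8d
byte 8: 67 ^ 27 = 40
byte 9: 65 ^ 73 = 16
byte 10: 6e ^ ac = c2
byte 11: 74 ^ 11 = 65

e351884162b11e8d4016c265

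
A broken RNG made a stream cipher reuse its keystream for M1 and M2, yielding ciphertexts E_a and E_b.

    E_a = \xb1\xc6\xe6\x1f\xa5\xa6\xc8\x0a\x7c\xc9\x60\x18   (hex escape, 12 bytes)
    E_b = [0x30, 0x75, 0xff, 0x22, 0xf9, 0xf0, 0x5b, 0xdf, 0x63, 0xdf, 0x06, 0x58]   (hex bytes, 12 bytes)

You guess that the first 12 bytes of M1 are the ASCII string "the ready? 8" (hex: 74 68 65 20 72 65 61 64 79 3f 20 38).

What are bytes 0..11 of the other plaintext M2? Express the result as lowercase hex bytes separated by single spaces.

First, E_a ⊕ E_b = (M1 ⊕ K) ⊕ (M2 ⊕ K) = M1 ⊕ M2, so the key drops out. Then M2 = (M1 ⊕ M2) ⊕ M1 over the first 12 bytes.
byte 0: (b1 ⊕ 30) ⊕ 74 = 81 ⊕ 74 = f5
byte 1: (c6 ⊕ 75) ⊕ 68 = b3 ⊕ 68 = db
byte 2: (e6 ⊕ ff) ⊕ 65 = 19 ⊕ 65 = 7c
byte 3: (1f ⊕ 22) ⊕ 20 = 3d ⊕ 20 = 1d
byte 4: (a5 ⊕ f9) ⊕ 72 = 5c ⊕ 72 = 2e
byte 5: (a6 ⊕ f0) ⊕ 65 = 56 ⊕ 65 = 33
byte 6: (c8 ⊕ 5b) ⊕ 61 = 93 ⊕ 61 = f2
byte 7: (0a ⊕ df) ⊕ 64 = d5 ⊕ 64 = b1
byte 8: (7c ⊕ 63) ⊕ 79 = 1f ⊕ 79 = 66
byte 9: (c9 ⊕ df) ⊕ 3f = 16 ⊕ 3f = 29
byte 10: (60 ⊕ 06) ⊕ 20 = 66 ⊕ 20 = 46
byte 11: (18 ⊕ 58) ⊕ 38 = 40 ⊕ 38 = 78

f5 db 7c 1d 2e 33 f2 b1 66 29 46 78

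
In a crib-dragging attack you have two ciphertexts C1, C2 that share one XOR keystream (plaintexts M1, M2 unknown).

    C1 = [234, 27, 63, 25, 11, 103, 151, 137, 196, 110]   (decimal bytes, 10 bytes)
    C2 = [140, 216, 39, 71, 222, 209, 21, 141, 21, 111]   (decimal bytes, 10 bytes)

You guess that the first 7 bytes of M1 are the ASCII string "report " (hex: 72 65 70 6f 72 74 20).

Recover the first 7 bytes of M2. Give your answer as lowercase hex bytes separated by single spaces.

First, C1 ⊕ C2 = (M1 ⊕ K) ⊕ (M2 ⊕ K) = M1 ⊕ M2, so the key drops out. Then M2 = (M1 ⊕ M2) ⊕ M1 over the first 7 bytes.
byte 0: (ea XOR 8c) XOR 72 = 66 XOR 72 = 14
byte 1: (1b XOR d8) XOR 65 = c3 XOR 65 = a6
byte 2: (3f XOR 27) XOR 70 = 18 XOR 70 = 68
byte 3: (19 XOR 47) XOR 6f = 5e XOR 6f = 31
byte 4: (0b XOR de) XOR 72 = d5 XOR 72 = a7
byte 5: (67 XOR d1) XOR 74 = b6 XOR 74 = c2
byte 6: (97 XOR 15) XOR 20 = 82 XOR 20 = a2

14 a6 68 31 a7 c2 a2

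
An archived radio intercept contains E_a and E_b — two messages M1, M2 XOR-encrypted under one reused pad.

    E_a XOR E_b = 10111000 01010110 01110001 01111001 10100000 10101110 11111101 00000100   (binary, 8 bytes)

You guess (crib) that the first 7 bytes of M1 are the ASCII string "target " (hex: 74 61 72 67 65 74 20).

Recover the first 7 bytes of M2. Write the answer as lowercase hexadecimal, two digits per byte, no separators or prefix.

cc37031ec5dadd

Since E_a ⊕ E_b = M1 ⊕ M2, XORing with the guessed M1 bytes yields the corresponding M2 bytes: M2 = (E_a ⊕ E_b) ⊕ M1.
byte 0: b8 XOR 74 = cc
byte 1: 56 XOR 61 = 37
byte 2: 71 XOR 72 = 03
byte 3: 79 XOR 67 = 1e
byte 4: a0 XOR 65 = c5
byte 5: ae XOR 74 = da
byte 6: fd XOR 20 = dd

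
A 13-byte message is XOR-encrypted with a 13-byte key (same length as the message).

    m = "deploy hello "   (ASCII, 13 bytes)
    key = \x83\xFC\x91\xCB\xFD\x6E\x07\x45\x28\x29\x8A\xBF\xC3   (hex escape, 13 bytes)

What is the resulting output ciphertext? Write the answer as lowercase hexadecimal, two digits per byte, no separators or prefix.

e799e1a79217272d4d45e6d0e3

XOR is its own inverse, so applying the key byte-wise gives the result directly.
byte 0: 100 XOR 131 = 231
byte 1: 101 XOR 252 = 153
byte 2: 112 XOR 145 = 225
byte 3: 108 XOR 203 = 167
byte 4: 111 XOR 253 = 146
byte 5: 121 XOR 110 =  23
byte 6:  32 XOR   7 =  39
byte 7: 104 XOR  69 =  45
byte 8: 101 XOR  40 =  77
byte 9: 108 XOR  41 =  69
byte 10: 108 XOR 138 = 230
byte 11: 111 XOR 191 = 208
byte 12:  32 XOR 195 = 227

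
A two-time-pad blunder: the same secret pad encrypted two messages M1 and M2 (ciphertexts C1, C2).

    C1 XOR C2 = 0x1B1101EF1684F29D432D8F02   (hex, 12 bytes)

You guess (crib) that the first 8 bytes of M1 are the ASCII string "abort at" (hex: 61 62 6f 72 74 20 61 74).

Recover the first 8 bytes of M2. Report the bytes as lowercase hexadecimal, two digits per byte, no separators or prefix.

Since C1 ⊕ C2 = M1 ⊕ M2, XORing with the guessed M1 bytes yields the corresponding M2 bytes: M2 = (C1 ⊕ C2) ⊕ M1.
 27 ^  97 = 122
 17 ^  98 = 115
  1 ^ 111 = 110
239 ^ 114 = 157
 22 ^ 116 =  98
132 ^  32 = 164
242 ^  97 = 147
157 ^ 116 = 233

7a736e9d62a493e9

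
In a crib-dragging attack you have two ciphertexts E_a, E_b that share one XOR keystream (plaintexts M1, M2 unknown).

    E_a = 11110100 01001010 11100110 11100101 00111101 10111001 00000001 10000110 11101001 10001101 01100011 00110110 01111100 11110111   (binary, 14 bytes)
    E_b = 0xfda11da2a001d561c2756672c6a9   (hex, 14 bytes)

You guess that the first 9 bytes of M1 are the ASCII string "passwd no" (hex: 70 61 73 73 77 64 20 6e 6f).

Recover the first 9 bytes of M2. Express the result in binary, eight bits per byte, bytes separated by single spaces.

01111001 10001010 10001000 00110100 11101010 11011100 11110100 10001001 01000100

First, E_a ⊕ E_b = (M1 ⊕ K) ⊕ (M2 ⊕ K) = M1 ⊕ M2, so the key drops out. Then M2 = (M1 ⊕ M2) ⊕ M1 over the first 9 bytes.
byte 0: (f4 ^ fd) ^ 70 = 09 ^ 70 = 79
byte 1: (4a ^ a1) ^ 61 = eb ^ 61 = 8a
byte 2: (e6 ^ 1d) ^ 73 = fb ^ 73 = 88
byte 3: (e5 ^ a2) ^ 73 = 47 ^ 73 = 34
byte 4: (3d ^ a0) ^ 77 = 9d ^ 77 = ea
byte 5: (b9 ^ 01) ^ 64 = b8 ^ 64 = dc
byte 6: (01 ^ d5) ^ 20 = d4 ^ 20 = f4
byte 7: (86 ^ 61) ^ 6e = e7 ^ 6e = 89
byte 8: (e9 ^ c2) ^ 6f = 2b ^ 6f = 44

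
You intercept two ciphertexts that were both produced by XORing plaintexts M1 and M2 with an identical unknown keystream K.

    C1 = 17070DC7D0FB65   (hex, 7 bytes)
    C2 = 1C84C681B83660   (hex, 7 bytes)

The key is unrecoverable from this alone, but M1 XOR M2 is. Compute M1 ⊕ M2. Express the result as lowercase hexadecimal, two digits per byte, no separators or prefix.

C1 ⊕ C2 = (M1 ⊕ K) ⊕ (M2 ⊕ K) = M1 ⊕ M2 — the shared key cancels under XOR.
17 XOR 1c = 0b
07 XOR 84 = 83
0d XOR c6 = cb
c7 XOR 81 = 46
d0 XOR b8 = 68
fb XOR 36 = cd
65 XOR 60 = 05

0b83cb4668cd05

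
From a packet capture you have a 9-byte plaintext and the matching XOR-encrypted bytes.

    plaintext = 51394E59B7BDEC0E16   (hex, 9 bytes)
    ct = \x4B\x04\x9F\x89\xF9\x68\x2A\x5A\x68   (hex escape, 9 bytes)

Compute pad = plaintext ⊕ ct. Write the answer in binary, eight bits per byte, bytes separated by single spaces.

00011010 00111101 11010001 11010000 01001110 11010101 11000110 01010100 01111110

Since ct = plaintext ⊕ pad, XORing both sides with plaintext gives pad = plaintext ⊕ ct.
51 xor 4b = 1a
39 xor 04 = 3d
4e xor 9f = d1
59 xor 89 = d0
b7 xor f9 = 4e
bd xor 68 = d5
ec xor 2a = c6
0e xor 5a = 54
16 xor 68 = 7e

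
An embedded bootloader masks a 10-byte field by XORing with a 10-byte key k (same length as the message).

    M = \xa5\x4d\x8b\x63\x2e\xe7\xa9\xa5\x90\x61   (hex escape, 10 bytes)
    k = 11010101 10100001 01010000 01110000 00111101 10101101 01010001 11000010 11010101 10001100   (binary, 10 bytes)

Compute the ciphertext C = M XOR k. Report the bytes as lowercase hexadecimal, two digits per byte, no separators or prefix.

a5 ⊕ d5 = 70
4d ⊕ a1 = ec
8b ⊕ 50 = db
63 ⊕ 70 = 13
2e ⊕ 3d = 13
e7 ⊕ ad = 4a
a9 ⊕ 51 = f8
a5 ⊕ c2 = 67
90 ⊕ d5 = 45
61 ⊕ 8c = ed

70ecdb13134af86745ed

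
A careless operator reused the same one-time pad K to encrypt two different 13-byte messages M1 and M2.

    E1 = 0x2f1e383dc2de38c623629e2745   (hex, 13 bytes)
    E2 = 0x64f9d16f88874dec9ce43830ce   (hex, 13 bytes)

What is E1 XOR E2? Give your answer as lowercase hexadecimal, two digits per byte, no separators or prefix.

4be7e9524a59752abf86a6178b

E1 ⊕ E2 = (M1 ⊕ K) ⊕ (M2 ⊕ K) = M1 ⊕ M2 — the shared key cancels under XOR.
byte 0: 00101111 XOR 01100100 = 01001011
byte 1: 00011110 XOR 11111001 = 11100111
byte 2: 00111000 XOR 11010001 = 11101001
byte 3: 00111101 XOR 01101111 = 01010010
byte 4: 11000010 XOR 10001000 = 01001010
byte 5: 11011110 XOR 10000111 = 01011001
byte 6: 00111000 XOR 01001101 = 01110101
byte 7: 11000110 XOR 11101100 = 00101010
byte 8: 00100011 XOR 10011100 = 10111111
byte 9: 01100010 XOR 11100100 = 10000110
byte 10: 10011110 XOR 00111000 = 10100110
byte 11: 00100111 XOR 00110000 = 00010111
byte 12: 01000101 XOR 11001110 = 10001011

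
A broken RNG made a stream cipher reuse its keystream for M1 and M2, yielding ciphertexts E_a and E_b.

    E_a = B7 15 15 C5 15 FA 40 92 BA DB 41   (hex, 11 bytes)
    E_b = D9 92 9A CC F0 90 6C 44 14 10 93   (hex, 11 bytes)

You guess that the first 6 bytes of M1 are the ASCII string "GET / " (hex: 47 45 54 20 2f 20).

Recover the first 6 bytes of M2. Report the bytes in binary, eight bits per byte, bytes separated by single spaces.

First, E_a ⊕ E_b = (M1 ⊕ K) ⊕ (M2 ⊕ K) = M1 ⊕ M2, so the key drops out. Then M2 = (M1 ⊕ M2) ⊕ M1 over the first 6 bytes.
byte 0: (b7 ^ d9) ^ 47 = 6e ^ 47 = 29
byte 1: (15 ^ 92) ^ 45 = 87 ^ 45 = c2
byte 2: (15 ^ 9a) ^ 54 = 8f ^ 54 = db
byte 3: (c5 ^ cc) ^ 20 = 09 ^ 20 = 29
byte 4: (15 ^ f0) ^ 2f = e5 ^ 2f = ca
byte 5: (fa ^ 90) ^ 20 = 6a ^ 20 = 4a

00101001 11000010 11011011 00101001 11001010 01001010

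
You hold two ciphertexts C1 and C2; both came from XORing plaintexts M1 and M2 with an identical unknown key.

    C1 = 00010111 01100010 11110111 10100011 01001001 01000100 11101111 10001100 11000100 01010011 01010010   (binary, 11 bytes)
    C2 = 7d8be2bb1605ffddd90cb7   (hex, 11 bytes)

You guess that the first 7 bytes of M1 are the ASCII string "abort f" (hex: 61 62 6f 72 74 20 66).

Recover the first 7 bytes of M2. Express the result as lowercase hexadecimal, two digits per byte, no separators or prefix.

First, C1 ⊕ C2 = (M1 ⊕ K) ⊕ (M2 ⊕ K) = M1 ⊕ M2, so the key drops out. Then M2 = (M1 ⊕ M2) ⊕ M1 over the first 7 bytes.
byte 0: (17 XOR 7d) XOR 61 = 6a XOR 61 = 0b
byte 1: (62 XOR 8b) XOR 62 = e9 XOR 62 = 8b
byte 2: (f7 XOR e2) XOR 6f = 15 XOR 6f = 7a
byte 3: (a3 XOR bb) XOR 72 = 18 XOR 72 = 6a
byte 4: (49 XOR 16) XOR 74 = 5f XOR 74 = 2b
byte 5: (44 XOR 05) XOR 20 = 41 XOR 20 = 61
byte 6: (ef XOR ff) XOR 66 = 10 XOR 66 = 76

0b8b7a6a2b6176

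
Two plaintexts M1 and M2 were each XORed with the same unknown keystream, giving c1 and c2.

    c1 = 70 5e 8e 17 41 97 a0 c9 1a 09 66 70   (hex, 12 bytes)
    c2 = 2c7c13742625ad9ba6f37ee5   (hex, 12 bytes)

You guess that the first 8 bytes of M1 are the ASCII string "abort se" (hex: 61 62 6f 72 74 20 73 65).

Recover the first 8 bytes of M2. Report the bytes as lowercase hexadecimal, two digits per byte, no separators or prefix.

3d40f21113927e37

First, c1 ⊕ c2 = (M1 ⊕ K) ⊕ (M2 ⊕ K) = M1 ⊕ M2, so the key drops out. Then M2 = (M1 ⊕ M2) ⊕ M1 over the first 8 bytes.
byte 0: (70 xor 2c) xor 61 = 5c xor 61 = 3d
byte 1: (5e xor 7c) xor 62 = 22 xor 62 = 40
byte 2: (8e xor 13) xor 6f = 9d xor 6f = f2
byte 3: (17 xor 74) xor 72 = 63 xor 72 = 11
byte 4: (41 xor 26) xor 74 = 67 xor 74 = 13
byte 5: (97 xor 25) xor 20 = b2 xor 20 = 92
byte 6: (a0 xor ad) xor 73 = 0d xor 73 = 7e
byte 7: (c9 xor 9b) xor 65 = 52 xor 65 = 37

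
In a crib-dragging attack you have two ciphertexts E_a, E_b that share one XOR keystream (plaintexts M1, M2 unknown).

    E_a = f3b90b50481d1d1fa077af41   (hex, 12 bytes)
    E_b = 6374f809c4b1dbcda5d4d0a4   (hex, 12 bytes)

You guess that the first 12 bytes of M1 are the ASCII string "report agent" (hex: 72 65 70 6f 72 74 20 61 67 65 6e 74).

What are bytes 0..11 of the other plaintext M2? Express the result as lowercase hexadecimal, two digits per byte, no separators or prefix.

First, E_a ⊕ E_b = (M1 ⊕ K) ⊕ (M2 ⊕ K) = M1 ⊕ M2, so the key drops out. Then M2 = (M1 ⊕ M2) ⊕ M1 over the first 12 bytes.
byte 0: (f3 ^ 63) ^ 72 = 90 ^ 72 = e2
byte 1: (b9 ^ 74) ^ 65 = cd ^ 65 = a8
byte 2: (0b ^ f8) ^ 70 = f3 ^ 70 = 83
byte 3: (50 ^ 09) ^ 6f = 59 ^ 6f = 36
byte 4: (48 ^ c4) ^ 72 = 8c ^ 72 = fe
byte 5: (1d ^ b1) ^ 74 = ac ^ 74 = d8
byte 6: (1d ^ db) ^ 20 = c6 ^ 20 = e6
byte 7: (1f ^ cd) ^ 61 = d2 ^ 61 = b3
byte 8: (a0 ^ a5) ^ 67 = 05 ^ 67 = 62
byte 9: (77 ^ d4) ^ 65 = a3 ^ 65 = c6
byte 10: (af ^ d0) ^ 6e = 7f ^ 6e = 11
byte 11: (41 ^ a4) ^ 74 = e5 ^ 74 = 91

e2a88336fed8e6b362c61191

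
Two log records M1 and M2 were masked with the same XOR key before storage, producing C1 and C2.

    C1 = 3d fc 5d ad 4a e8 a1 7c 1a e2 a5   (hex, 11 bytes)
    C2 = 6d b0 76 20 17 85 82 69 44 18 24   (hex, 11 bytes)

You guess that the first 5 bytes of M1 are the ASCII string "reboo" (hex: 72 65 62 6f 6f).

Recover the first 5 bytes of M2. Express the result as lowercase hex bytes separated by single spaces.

First, C1 ⊕ C2 = (M1 ⊕ K) ⊕ (M2 ⊕ K) = M1 ⊕ M2, so the key drops out. Then M2 = (M1 ⊕ M2) ⊕ M1 over the first 5 bytes.
byte 0: (3d XOR 6d) XOR 72 = 50 XOR 72 = 22
byte 1: (fc XOR b0) XOR 65 = 4c XOR 65 = 29
byte 2: (5d XOR 76) XOR 62 = 2b XOR 62 = 49
byte 3: (ad XOR 20) XOR 6f = 8d XOR 6f = e2
byte 4: (4a XOR 17) XOR 6f = 5d XOR 6f = 32

22 29 49 e2 32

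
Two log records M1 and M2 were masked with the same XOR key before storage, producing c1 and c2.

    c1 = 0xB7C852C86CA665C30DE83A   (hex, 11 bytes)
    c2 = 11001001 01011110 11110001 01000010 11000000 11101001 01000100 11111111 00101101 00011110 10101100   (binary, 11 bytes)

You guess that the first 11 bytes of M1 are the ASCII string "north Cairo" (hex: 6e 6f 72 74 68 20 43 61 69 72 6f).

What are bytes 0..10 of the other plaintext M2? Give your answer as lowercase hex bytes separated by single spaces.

First, c1 ⊕ c2 = (M1 ⊕ K) ⊕ (M2 ⊕ K) = M1 ⊕ M2, so the key drops out. Then M2 = (M1 ⊕ M2) ⊕ M1 over the first 11 bytes.
byte 0: (b7 ⊕ c9) ⊕ 6e = 7e ⊕ 6e = 10
byte 1: (c8 ⊕ 5e) ⊕ 6f = 96 ⊕ 6f = f9
byte 2: (52 ⊕ f1) ⊕ 72 = a3 ⊕ 72 = d1
byte 3: (c8 ⊕ 42) ⊕ 74 = 8a ⊕ 74 = fe
byte 4: (6c ⊕ c0) ⊕ 68 = ac ⊕ 68 = c4
byte 5: (a6 ⊕ e9) ⊕ 20 = 4f ⊕ 20 = 6f
byte 6: (65 ⊕ 44) ⊕ 43 = 21 ⊕ 43 = 62
byte 7: (c3 ⊕ ff) ⊕ 61 = 3c ⊕ 61 = 5d
byte 8: (0d ⊕ 2d) ⊕ 69 = 20 ⊕ 69 = 49
byte 9: (e8 ⊕ 1e) ⊕ 72 = f6 ⊕ 72 = 84
byte 10: (3a ⊕ ac) ⊕ 6f = 96 ⊕ 6f = f9

10 f9 d1 fe c4 6f 62 5d 49 84 f9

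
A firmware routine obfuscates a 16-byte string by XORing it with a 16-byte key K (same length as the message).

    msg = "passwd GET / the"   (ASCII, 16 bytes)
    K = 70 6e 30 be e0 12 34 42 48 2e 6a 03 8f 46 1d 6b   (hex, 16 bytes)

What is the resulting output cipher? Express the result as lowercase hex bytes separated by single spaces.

00 0f 43 cd 97 76 14 05 0d 7a 4a 2c af 32 75 0e

XOR is its own inverse, so applying the key byte-wise gives the result directly.
70 ⊕ 70 = 00
61 ⊕ 6e = 0f
73 ⊕ 30 = 43
73 ⊕ be = cd
77 ⊕ e0 = 97
64 ⊕ 12 = 76
20 ⊕ 34 = 14
47 ⊕ 42 = 05
45 ⊕ 48 = 0d
54 ⊕ 2e = 7a
20 ⊕ 6a = 4a
2f ⊕ 03 = 2c
20 ⊕ 8f = af
74 ⊕ 46 = 32
68 ⊕ 1d = 75
65 ⊕ 6b = 0e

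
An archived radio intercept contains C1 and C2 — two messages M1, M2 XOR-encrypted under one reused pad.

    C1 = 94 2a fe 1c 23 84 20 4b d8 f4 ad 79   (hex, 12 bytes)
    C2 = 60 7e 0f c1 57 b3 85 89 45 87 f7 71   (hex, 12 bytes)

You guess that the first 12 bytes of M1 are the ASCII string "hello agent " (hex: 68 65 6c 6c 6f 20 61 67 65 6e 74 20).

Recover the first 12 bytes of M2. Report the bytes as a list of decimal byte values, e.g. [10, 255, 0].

[156, 49, 157, 177, 27, 23, 196, 165, 248, 29, 46, 40]

First, C1 ⊕ C2 = (M1 ⊕ K) ⊕ (M2 ⊕ K) = M1 ⊕ M2, so the key drops out. Then M2 = (M1 ⊕ M2) ⊕ M1 over the first 12 bytes.
byte 0: (94 ⊕ 60) ⊕ 68 = f4 ⊕ 68 = 9c
byte 1: (2a ⊕ 7e) ⊕ 65 = 54 ⊕ 65 = 31
byte 2: (fe ⊕ 0f) ⊕ 6c = f1 ⊕ 6c = 9d
byte 3: (1c ⊕ c1) ⊕ 6c = dd ⊕ 6c = b1
byte 4: (23 ⊕ 57) ⊕ 6f = 74 ⊕ 6f = 1b
byte 5: (84 ⊕ b3) ⊕ 20 = 37 ⊕ 20 = 17
byte 6: (20 ⊕ 85) ⊕ 61 = a5 ⊕ 61 = c4
byte 7: (4b ⊕ 89) ⊕ 67 = c2 ⊕ 67 = a5
byte 8: (d8 ⊕ 45) ⊕ 65 = 9d ⊕ 65 = f8
byte 9: (f4 ⊕ 87) ⊕ 6e = 73 ⊕ 6e = 1d
byte 10: (ad ⊕ f7) ⊕ 74 = 5a ⊕ 74 = 2e
byte 11: (79 ⊕ 71) ⊕ 20 = 08 ⊕ 20 = 28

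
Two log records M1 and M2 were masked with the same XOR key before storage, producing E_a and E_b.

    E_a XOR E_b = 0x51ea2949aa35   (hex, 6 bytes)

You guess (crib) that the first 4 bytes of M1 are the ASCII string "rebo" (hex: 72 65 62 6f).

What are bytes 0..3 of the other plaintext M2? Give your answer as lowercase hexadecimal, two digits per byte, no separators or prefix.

238f4b26

Since E_a ⊕ E_b = M1 ⊕ M2, XORing with the guessed M1 bytes yields the corresponding M2 bytes: M2 = (E_a ⊕ E_b) ⊕ M1.
 81 ^ 114 =  35
234 ^ 101 = 143
 41 ^  98 =  75
 73 ^ 111 =  38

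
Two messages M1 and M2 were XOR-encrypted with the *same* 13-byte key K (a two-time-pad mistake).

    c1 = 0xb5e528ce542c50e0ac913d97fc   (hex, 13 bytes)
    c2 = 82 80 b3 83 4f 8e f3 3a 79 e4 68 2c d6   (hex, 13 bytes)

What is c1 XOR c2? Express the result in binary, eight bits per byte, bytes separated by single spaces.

00110111 01100101 10011011 01001101 00011011 10100010 10100011 11011010 11010101 01110101 01010101 10111011 00101010

c1 ⊕ c2 = (M1 ⊕ K) ⊕ (M2 ⊕ K) = M1 ⊕ M2 — the shared key cancels under XOR.
b5 ^ 82 = 37
e5 ^ 80 = 65
28 ^ b3 = 9b
ce ^ 83 = 4d
54 ^ 4f = 1b
2c ^ 8e = a2
50 ^ f3 = a3
e0 ^ 3a = da
ac ^ 79 = d5
91 ^ e4 = 75
3d ^ 68 = 55
97 ^ 2c = bb
fc ^ d6 = 2a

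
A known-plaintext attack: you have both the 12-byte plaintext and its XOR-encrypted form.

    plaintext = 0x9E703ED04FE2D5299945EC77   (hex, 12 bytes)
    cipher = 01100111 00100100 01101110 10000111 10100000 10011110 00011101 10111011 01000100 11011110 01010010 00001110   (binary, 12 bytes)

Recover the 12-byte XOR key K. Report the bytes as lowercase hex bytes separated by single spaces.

Since cipher = plaintext ⊕ K, XORing both sides with plaintext gives K = plaintext ⊕ cipher.
byte 0: 9e ⊕ 67 = f9
byte 1: 70 ⊕ 24 = 54
byte 2: 3e ⊕ 6e = 50
byte 3: d0 ⊕ 87 = 57
byte 4: 4f ⊕ a0 = ef
byte 5: e2 ⊕ 9e = 7c
byte 6: d5 ⊕ 1d = c8
byte 7: 29 ⊕ bb = 92
byte 8: 99 ⊕ 44 = dd
byte 9: 45 ⊕ de = 9b
byte 10: ec ⊕ 52 = be
byte 11: 77 ⊕ 0e = 79

f9 54 50 57 ef 7c c8 92 dd 9b be 79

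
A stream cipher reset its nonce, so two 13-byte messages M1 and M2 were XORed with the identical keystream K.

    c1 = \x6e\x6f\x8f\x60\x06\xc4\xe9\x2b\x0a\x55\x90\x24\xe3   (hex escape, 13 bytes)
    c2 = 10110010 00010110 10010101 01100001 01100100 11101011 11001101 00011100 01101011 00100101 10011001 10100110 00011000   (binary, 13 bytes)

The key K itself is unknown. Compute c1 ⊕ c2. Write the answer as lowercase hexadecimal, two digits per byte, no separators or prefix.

dc791a01622f243761700982fb

c1 ⊕ c2 = (M1 ⊕ K) ⊕ (M2 ⊕ K) = M1 ⊕ M2 — the shared key cancels under XOR.
01101110 XOR 10110010 = 11011100
01101111 XOR 00010110 = 01111001
10001111 XOR 10010101 = 00011010
01100000 XOR 01100001 = 00000001
00000110 XOR 01100100 = 01100010
11000100 XOR 11101011 = 00101111
11101001 XOR 11001101 = 00100100
00101011 XOR 00011100 = 00110111
00001010 XOR 01101011 = 01100001
01010101 XOR 00100101 = 01110000
10010000 XOR 10011001 = 00001001
00100100 XOR 10100110 = 10000010
11100011 XOR 00011000 = 11111011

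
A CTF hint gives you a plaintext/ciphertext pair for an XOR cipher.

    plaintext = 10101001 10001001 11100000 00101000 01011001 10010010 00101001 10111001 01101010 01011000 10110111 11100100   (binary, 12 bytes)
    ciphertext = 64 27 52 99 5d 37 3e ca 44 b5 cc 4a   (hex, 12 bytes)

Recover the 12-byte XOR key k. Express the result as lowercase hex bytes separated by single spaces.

Since ciphertext = plaintext ⊕ k, XORing both sides with plaintext gives k = plaintext ⊕ ciphertext.
byte 0: 10101001 ^ 01100100 = 11001101
byte 1: 10001001 ^ 00100111 = 10101110
byte 2: 11100000 ^ 01010010 = 10110010
byte 3: 00101000 ^ 10011001 = 10110001
byte 4: 01011001 ^ 01011101 = 00000100
byte 5: 10010010 ^ 00110111 = 10100101
byte 6: 00101001 ^ 00111110 = 00010111
byte 7: 10111001 ^ 11001010 = 01110011
byte 8: 01101010 ^ 01000100 = 00101110
byte 9: 01011000 ^ 10110101 = 11101101
byte 10: 10110111 ^ 11001100 = 01111011
byte 11: 11100100 ^ 01001010 = 10101110

cd ae b2 b1 04 a5 17 73 2e ed 7b ae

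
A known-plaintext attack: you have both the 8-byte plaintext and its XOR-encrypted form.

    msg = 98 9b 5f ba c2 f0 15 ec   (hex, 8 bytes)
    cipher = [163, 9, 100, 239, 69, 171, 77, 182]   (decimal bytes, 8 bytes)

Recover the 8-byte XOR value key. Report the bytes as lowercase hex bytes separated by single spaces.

Since cipher = msg ⊕ key, XORing both sides with msg gives key = msg ⊕ cipher.
98 ^ a3 = 3b
9b ^ 09 = 92
5f ^ 64 = 3b
ba ^ ef = 55
c2 ^ 45 = 87
f0 ^ ab = 5b
15 ^ 4d = 58
ec ^ b6 = 5a

3b 92 3b 55 87 5b 58 5a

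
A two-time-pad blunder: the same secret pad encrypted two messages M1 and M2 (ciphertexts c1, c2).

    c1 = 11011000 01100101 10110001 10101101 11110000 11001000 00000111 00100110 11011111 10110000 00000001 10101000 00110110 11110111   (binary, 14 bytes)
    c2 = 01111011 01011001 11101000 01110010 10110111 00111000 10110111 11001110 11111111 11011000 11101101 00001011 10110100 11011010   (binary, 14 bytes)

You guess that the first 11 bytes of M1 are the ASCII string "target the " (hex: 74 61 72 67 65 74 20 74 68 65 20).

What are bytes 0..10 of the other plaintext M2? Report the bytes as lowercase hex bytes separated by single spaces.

d7 5d 2b b8 22 84 90 9c 48 0d cc

First, c1 ⊕ c2 = (M1 ⊕ K) ⊕ (M2 ⊕ K) = M1 ⊕ M2, so the key drops out. Then M2 = (M1 ⊕ M2) ⊕ M1 over the first 11 bytes.
byte 0: (d8 XOR 7b) XOR 74 = a3 XOR 74 = d7
byte 1: (65 XOR 59) XOR 61 = 3c XOR 61 = 5d
byte 2: (b1 XOR e8) XOR 72 = 59 XOR 72 = 2b
byte 3: (ad XOR 72) XOR 67 = df XOR 67 = b8
byte 4: (f0 XOR b7) XOR 65 = 47 XOR 65 = 22
byte 5: (c8 XOR 38) XOR 74 = f0 XOR 74 = 84
byte 6: (07 XOR b7) XOR 20 = b0 XOR 20 = 90
byte 7: (26 XOR ce) XOR 74 = e8 XOR 74 = 9c
byte 8: (df XOR ff) XOR 68 = 20 XOR 68 = 48
byte 9: (b0 XOR d8) XOR 65 = 68 XOR 65 = 0d
byte 10: (01 XOR ed) XOR 20 = ec XOR 20 = cc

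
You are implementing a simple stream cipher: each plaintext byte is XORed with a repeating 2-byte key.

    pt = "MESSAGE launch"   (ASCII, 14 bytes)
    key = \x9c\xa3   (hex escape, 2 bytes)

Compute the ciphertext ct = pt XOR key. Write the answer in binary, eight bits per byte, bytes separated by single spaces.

The 2-byte key repeats, so the effective keystream is 9c a3 9c a3 9c a3 9c a3 9c a3 9c a3 9c a3.
byte 0:  77 XOR 156 = 209
byte 1:  69 XOR 163 = 230
byte 2:  83 XOR 156 = 207
byte 3:  83 XOR 163 = 240
byte 4:  65 XOR 156 = 221
byte 5:  71 XOR 163 = 228
byte 6:  69 XOR 156 = 217
byte 7:  32 XOR 163 = 131
byte 8: 108 XOR 156 = 240
byte 9:  97 XOR 163 = 194
byte 10: 117 XOR 156 = 233
byte 11: 110 XOR 163 = 205
byte 12:  99 XOR 156 = 255
byte 13: 104 XOR 163 = 203

11010001 11100110 11001111 11110000 11011101 11100100 11011001 10000011 11110000 11000010 11101001 11001101 11111111 11001011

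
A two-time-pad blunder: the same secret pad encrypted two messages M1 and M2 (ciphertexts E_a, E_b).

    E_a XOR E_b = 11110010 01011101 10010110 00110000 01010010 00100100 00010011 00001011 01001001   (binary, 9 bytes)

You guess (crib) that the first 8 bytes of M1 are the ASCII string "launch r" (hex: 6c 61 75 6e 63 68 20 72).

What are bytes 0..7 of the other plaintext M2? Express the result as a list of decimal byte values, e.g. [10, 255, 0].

Since E_a ⊕ E_b = M1 ⊕ M2, XORing with the guessed M1 bytes yields the corresponding M2 bytes: M2 = (E_a ⊕ E_b) ⊕ M1.
f2 ^ 6c = 9e
5d ^ 61 = 3c
96 ^ 75 = e3
30 ^ 6e = 5e
52 ^ 63 = 31
24 ^ 68 = 4c
13 ^ 20 = 33
0b ^ 72 = 79

[158, 60, 227, 94, 49, 76, 51, 121]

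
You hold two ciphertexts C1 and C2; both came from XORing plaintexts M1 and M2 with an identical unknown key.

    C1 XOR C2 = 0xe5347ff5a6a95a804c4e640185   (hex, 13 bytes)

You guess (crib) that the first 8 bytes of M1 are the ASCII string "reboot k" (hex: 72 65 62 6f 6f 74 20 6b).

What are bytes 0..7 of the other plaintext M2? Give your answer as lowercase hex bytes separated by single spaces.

97 51 1d 9a c9 dd 7a eb

Since C1 ⊕ C2 = M1 ⊕ M2, XORing with the guessed M1 bytes yields the corresponding M2 bytes: M2 = (C1 ⊕ C2) ⊕ M1.
byte 0: 229 ⊕ 114 = 151
byte 1:  52 ⊕ 101 =  81
byte 2: 127 ⊕  98 =  29
byte 3: 245 ⊕ 111 = 154
byte 4: 166 ⊕ 111 = 201
byte 5: 169 ⊕ 116 = 221
byte 6:  90 ⊕  32 = 122
byte 7: 128 ⊕ 107 = 235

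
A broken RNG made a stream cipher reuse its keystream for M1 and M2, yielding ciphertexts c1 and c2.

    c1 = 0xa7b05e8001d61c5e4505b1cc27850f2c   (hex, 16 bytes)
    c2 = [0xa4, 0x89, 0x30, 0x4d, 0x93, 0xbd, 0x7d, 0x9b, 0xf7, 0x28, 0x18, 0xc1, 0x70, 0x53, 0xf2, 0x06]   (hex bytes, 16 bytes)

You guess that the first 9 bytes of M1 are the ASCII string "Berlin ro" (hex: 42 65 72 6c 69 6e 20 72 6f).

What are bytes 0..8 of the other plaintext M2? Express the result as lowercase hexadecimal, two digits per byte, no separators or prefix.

First, c1 ⊕ c2 = (M1 ⊕ K) ⊕ (M2 ⊕ K) = M1 ⊕ M2, so the key drops out. Then M2 = (M1 ⊕ M2) ⊕ M1 over the first 9 bytes.
byte 0: (a7 ⊕ a4) ⊕ 42 = 03 ⊕ 42 = 41
byte 1: (b0 ⊕ 89) ⊕ 65 = 39 ⊕ 65 = 5c
byte 2: (5e ⊕ 30) ⊕ 72 = 6e ⊕ 72 = 1c
byte 3: (80 ⊕ 4d) ⊕ 6c = cd ⊕ 6c = a1
byte 4: (01 ⊕ 93) ⊕ 69 = 92 ⊕ 69 = fb
byte 5: (d6 ⊕ bd) ⊕ 6e = 6b ⊕ 6e = 05
byte 6: (1c ⊕ 7d) ⊕ 20 = 61 ⊕ 20 = 41
byte 7: (5e ⊕ 9b) ⊕ 72 = c5 ⊕ 72 = b7
byte 8: (45 ⊕ f7) ⊕ 6f = b2 ⊕ 6f = dd

415c1ca1fb0541b7dd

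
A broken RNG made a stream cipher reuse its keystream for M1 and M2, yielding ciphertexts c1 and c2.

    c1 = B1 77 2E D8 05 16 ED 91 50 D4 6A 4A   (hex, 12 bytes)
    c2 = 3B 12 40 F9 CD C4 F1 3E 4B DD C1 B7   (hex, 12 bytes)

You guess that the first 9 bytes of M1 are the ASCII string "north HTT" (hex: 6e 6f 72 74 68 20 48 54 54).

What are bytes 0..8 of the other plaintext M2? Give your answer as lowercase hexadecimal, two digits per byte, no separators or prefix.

e40a1c55a0f254fb4f

First, c1 ⊕ c2 = (M1 ⊕ K) ⊕ (M2 ⊕ K) = M1 ⊕ M2, so the key drops out. Then M2 = (M1 ⊕ M2) ⊕ M1 over the first 9 bytes.
byte 0: (b1 XOR 3b) XOR 6e = 8a XOR 6e = e4
byte 1: (77 XOR 12) XOR 6f = 65 XOR 6f = 0a
byte 2: (2e XOR 40) XOR 72 = 6e XOR 72 = 1c
byte 3: (d8 XOR f9) XOR 74 = 21 XOR 74 = 55
byte 4: (05 XOR cd) XOR 68 = c8 XOR 68 = a0
byte 5: (16 XOR c4) XOR 20 = d2 XOR 20 = f2
byte 6: (ed XOR f1) XOR 48 = 1c XOR 48 = 54
byte 7: (91 XOR 3e) XOR 54 = af XOR 54 = fb
byte 8: (50 XOR 4b) XOR 54 = 1b XOR 54 = 4f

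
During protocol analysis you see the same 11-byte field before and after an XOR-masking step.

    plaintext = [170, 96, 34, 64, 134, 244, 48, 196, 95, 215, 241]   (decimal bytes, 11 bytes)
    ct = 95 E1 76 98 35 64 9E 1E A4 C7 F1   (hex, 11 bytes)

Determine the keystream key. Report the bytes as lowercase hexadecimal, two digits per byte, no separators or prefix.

3f8154d8b390aedafb1000

Since ct = plaintext ⊕ key, XORing both sides with plaintext gives key = plaintext ⊕ ct.
byte 0: aa xor 95 = 3f
byte 1: 60 xor e1 = 81
byte 2: 22 xor 76 = 54
byte 3: 40 xor 98 = d8
byte 4: 86 xor 35 = b3
byte 5: f4 xor 64 = 90
byte 6: 30 xor 9e = ae
byte 7: c4 xor 1e = da
byte 8: 5f xor a4 = fb
byte 9: d7 xor c7 = 10
byte 10: f1 xor f1 = 00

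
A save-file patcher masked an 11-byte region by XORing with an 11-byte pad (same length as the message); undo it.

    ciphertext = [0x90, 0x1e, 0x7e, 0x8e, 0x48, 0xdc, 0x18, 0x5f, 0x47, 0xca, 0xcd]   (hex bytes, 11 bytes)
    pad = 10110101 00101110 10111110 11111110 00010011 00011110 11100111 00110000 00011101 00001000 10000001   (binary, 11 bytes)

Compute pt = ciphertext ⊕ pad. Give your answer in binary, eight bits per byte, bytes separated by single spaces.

00100101 00110000 11000000 01110000 01011011 11000010 11111111 01101111 01011010 11000010 01001100

byte 0: 90 ^ b5 = 25
byte 1: 1e ^ 2e = 30
byte 2: 7e ^ be = c0
byte 3: 8e ^ fe = 70
byte 4: 48 ^ 13 = 5b
byte 5: dc ^ 1e = c2
byte 6: 18 ^ e7 = ff
byte 7: 5f ^ 30 = 6f
byte 8: 47 ^ 1d = 5a
byte 9: ca ^ 08 = c2
byte 10: cd ^ 81 = 4c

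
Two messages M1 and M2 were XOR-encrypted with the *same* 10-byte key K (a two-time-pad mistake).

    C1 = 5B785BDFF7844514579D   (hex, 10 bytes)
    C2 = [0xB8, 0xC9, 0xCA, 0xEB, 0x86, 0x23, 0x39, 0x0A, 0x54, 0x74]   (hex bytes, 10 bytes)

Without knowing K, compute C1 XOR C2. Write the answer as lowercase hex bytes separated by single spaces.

e3 b1 91 34 71 a7 7c 1e 03 e9

C1 ⊕ C2 = (M1 ⊕ K) ⊕ (M2 ⊕ K) = M1 ⊕ M2 — the shared key cancels under XOR.
byte 0: 5b xor b8 = e3
byte 1: 78 xor c9 = b1
byte 2: 5b xor ca = 91
byte 3: df xor eb = 34
byte 4: f7 xor 86 = 71
byte 5: 84 xor 23 = a7
byte 6: 45 xor 39 = 7c
byte 7: 14 xor 0a = 1e
byte 8: 57 xor 54 = 03
byte 9: 9d xor 74 = e9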